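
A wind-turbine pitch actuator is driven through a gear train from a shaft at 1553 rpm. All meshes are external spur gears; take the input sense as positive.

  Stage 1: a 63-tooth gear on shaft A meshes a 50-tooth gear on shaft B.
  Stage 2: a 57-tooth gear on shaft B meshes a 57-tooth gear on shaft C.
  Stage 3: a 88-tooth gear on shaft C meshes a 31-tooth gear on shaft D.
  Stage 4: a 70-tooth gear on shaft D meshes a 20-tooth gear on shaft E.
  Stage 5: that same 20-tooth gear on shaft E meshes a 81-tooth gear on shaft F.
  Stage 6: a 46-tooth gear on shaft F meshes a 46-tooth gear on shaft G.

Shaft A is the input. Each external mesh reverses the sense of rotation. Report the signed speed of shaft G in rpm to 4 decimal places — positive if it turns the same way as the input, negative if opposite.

Stage 1 [63T→50T]: ω = 1553.0000×63/50 = 1956.7800 rpm, dir flips to −; running = −1956.7800
Stage 2 [57T→57T]: ω = 1956.7800×57/57 = 1956.7800 rpm, dir flips to +; running = +1956.7800
Stage 3 [88T→31T]: ω = 1956.7800×88/31 = 5554.7303 rpm, dir flips to −; running = −5554.7303
Stage 4 [70T→20T]: ω = 5554.7303×70/20 = 19441.5561 rpm, dir flips to +; running = +19441.5561
Stage 5 [20T→81T]: ω = 19441.5561×20/81 = 4800.3842 rpm, dir flips to −; running = −4800.3842
Stage 6 [46T→46T]: ω = 4800.3842×46/46 = 4800.3842 rpm, dir flips to +; running = +4800.3842

+4800.3842 rpm (same as input, |ω| = 4800.3842 rpm)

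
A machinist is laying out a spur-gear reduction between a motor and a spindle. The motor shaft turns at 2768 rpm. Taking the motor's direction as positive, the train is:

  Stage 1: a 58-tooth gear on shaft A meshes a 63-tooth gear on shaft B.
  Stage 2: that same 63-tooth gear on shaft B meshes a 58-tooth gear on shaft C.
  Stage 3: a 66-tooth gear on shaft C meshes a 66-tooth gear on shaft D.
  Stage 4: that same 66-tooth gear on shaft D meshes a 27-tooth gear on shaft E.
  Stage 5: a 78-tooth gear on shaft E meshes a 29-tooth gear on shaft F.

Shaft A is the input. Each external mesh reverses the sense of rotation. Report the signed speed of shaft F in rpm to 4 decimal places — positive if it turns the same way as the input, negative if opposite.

-18198.8046 rpm (opposite to input, |ω| = 18198.8046 rpm)

Stage 1 [58T→63T]: ω = 2768.0000×58/63 = 2548.3175 rpm, dir flips to −; running = −2548.3175
Stage 2 [63T→58T]: ω = 2548.3175×63/58 = 2768.0000 rpm, dir flips to +; running = +2768.0000
Stage 3 [66T→66T]: ω = 2768.0000×66/66 = 2768.0000 rpm, dir flips to −; running = −2768.0000
Stage 4 [66T→27T]: ω = 2768.0000×66/27 = 6766.2222 rpm, dir flips to +; running = +6766.2222
Stage 5 [78T→29T]: ω = 6766.2222×78/29 = 18198.8046 rpm, dir flips to −; running = −18198.8046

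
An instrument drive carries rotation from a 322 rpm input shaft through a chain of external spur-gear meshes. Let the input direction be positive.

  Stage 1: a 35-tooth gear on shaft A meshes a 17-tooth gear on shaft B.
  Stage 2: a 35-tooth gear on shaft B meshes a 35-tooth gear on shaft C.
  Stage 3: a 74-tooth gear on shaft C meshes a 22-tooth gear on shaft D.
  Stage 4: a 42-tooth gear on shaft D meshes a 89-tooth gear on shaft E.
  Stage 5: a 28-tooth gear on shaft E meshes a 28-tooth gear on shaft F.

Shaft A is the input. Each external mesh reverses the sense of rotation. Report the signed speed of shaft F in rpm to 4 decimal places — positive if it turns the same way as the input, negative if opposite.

-1052.3091 rpm (opposite to input, |ω| = 1052.3091 rpm)

Stage 1 [35T→17T]: ω = 322.0000×35/17 = 662.9412 rpm, dir flips to −; running = −662.9412
Stage 2 [35T→35T]: ω = 662.9412×35/35 = 662.9412 rpm, dir flips to +; running = +662.9412
Stage 3 [74T→22T]: ω = 662.9412×74/22 = 2229.8930 rpm, dir flips to −; running = −2229.8930
Stage 4 [42T→89T]: ω = 2229.8930×42/89 = 1052.3091 rpm, dir flips to +; running = +1052.3091
Stage 5 [28T→28T]: ω = 1052.3091×28/28 = 1052.3091 rpm, dir flips to −; running = −1052.3091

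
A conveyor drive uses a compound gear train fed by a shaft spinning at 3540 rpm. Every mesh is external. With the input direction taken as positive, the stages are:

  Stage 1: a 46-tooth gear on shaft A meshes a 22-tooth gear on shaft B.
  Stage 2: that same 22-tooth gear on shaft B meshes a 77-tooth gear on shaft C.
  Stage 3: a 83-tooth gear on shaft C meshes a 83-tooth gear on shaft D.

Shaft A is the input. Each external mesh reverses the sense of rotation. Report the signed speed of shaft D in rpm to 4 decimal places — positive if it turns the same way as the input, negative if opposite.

-2114.8052 rpm (opposite to input, |ω| = 2114.8052 rpm)

Stage 1 [46T→22T]: ω = 3540.0000×46/22 = 7401.8182 rpm, dir flips to −; running = −7401.8182
Stage 2 [22T→77T]: ω = 7401.8182×22/77 = 2114.8052 rpm, dir flips to +; running = +2114.8052
Stage 3 [83T→83T]: ω = 2114.8052×83/83 = 2114.8052 rpm, dir flips to −; running = −2114.8052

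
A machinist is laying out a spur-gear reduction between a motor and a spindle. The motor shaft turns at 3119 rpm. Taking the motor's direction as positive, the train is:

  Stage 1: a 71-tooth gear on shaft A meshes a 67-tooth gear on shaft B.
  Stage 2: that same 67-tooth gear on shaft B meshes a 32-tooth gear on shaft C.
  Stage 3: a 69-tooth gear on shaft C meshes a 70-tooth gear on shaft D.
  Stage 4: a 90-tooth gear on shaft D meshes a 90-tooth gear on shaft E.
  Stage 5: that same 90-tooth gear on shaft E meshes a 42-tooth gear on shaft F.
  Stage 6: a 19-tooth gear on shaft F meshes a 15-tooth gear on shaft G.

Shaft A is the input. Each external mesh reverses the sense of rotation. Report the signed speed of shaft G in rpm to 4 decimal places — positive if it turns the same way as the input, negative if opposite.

Stage 1 [71T→67T]: ω = 3119.0000×71/67 = 3305.2090 rpm, dir flips to −; running = −3305.2090
Stage 2 [67T→32T]: ω = 3305.2090×67/32 = 6920.2813 rpm, dir flips to +; running = +6920.2813
Stage 3 [69T→70T]: ω = 6920.2813×69/70 = 6821.4201 rpm, dir flips to −; running = −6821.4201
Stage 4 [90T→90T]: ω = 6821.4201×90/90 = 6821.4201 rpm, dir flips to +; running = +6821.4201
Stage 5 [90T→42T]: ω = 6821.4201×90/42 = 14617.3288 rpm, dir flips to −; running = −14617.3288
Stage 6 [19T→15T]: ω = 14617.3288×19/15 = 18515.2831 rpm, dir flips to +; running = +18515.2831

+18515.2831 rpm (same as input, |ω| = 18515.2831 rpm)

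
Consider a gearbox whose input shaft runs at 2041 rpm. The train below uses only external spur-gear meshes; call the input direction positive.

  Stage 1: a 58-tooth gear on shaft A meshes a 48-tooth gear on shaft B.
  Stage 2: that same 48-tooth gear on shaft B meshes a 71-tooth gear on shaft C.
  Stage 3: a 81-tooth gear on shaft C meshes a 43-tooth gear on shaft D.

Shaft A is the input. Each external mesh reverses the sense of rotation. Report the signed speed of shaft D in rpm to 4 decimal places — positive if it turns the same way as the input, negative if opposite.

-3140.7199 rpm (opposite to input, |ω| = 3140.7199 rpm)

Stage 1 [58T→48T]: ω = 2041.0000×58/48 = 2466.2083 rpm, dir flips to −; running = −2466.2083
Stage 2 [48T→71T]: ω = 2466.2083×48/71 = 1667.2958 rpm, dir flips to +; running = +1667.2958
Stage 3 [81T→43T]: ω = 1667.2958×81/43 = 3140.7199 rpm, dir flips to −; running = −3140.7199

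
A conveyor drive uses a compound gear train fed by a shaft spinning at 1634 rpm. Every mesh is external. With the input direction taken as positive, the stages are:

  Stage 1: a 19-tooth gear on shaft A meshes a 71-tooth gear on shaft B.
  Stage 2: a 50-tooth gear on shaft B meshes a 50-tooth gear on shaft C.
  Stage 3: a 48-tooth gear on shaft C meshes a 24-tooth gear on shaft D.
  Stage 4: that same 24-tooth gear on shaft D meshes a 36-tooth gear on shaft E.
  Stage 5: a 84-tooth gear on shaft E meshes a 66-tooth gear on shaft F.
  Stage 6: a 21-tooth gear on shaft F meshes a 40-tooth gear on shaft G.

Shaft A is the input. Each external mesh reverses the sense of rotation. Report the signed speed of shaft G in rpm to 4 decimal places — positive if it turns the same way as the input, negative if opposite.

Stage 1 [19T→71T]: ω = 1634.0000×19/71 = 437.2676 rpm, dir flips to −; running = −437.2676
Stage 2 [50T→50T]: ω = 437.2676×50/50 = 437.2676 rpm, dir flips to +; running = +437.2676
Stage 3 [48T→24T]: ω = 437.2676×48/24 = 874.5352 rpm, dir flips to −; running = −874.5352
Stage 4 [24T→36T]: ω = 874.5352×24/36 = 583.0235 rpm, dir flips to +; running = +583.0235
Stage 5 [84T→66T]: ω = 583.0235×84/66 = 742.0299 rpm, dir flips to −; running = −742.0299
Stage 6 [21T→40T]: ω = 742.0299×21/40 = 389.5657 rpm, dir flips to +; running = +389.5657

+389.5657 rpm (same as input, |ω| = 389.5657 rpm)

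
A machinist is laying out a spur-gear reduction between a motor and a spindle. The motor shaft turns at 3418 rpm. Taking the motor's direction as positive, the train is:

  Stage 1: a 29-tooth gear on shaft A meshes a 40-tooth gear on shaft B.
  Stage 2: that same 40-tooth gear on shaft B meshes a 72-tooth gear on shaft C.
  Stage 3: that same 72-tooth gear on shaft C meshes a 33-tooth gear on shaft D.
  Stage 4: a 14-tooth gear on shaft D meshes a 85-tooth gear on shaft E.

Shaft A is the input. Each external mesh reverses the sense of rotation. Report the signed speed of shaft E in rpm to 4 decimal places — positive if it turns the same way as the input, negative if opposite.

+494.7266 rpm (same as input, |ω| = 494.7266 rpm)

Stage 1 [29T→40T]: ω = 3418.0000×29/40 = 2478.0500 rpm, dir flips to −; running = −2478.0500
Stage 2 [40T→72T]: ω = 2478.0500×40/72 = 1376.6944 rpm, dir flips to +; running = +1376.6944
Stage 3 [72T→33T]: ω = 1376.6944×72/33 = 3003.6970 rpm, dir flips to −; running = −3003.6970
Stage 4 [14T→85T]: ω = 3003.6970×14/85 = 494.7266 rpm, dir flips to +; running = +494.7266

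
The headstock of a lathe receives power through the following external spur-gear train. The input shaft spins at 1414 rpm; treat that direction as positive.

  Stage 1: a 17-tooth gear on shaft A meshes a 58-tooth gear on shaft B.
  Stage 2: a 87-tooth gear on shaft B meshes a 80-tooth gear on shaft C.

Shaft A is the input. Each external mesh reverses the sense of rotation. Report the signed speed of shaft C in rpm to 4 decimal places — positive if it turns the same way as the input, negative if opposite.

Stage 1 [17T→58T]: ω = 1414.0000×17/58 = 414.4483 rpm, dir flips to −; running = −414.4483
Stage 2 [87T→80T]: ω = 414.4483×87/80 = 450.7125 rpm, dir flips to +; running = +450.7125

+450.7125 rpm (same as input, |ω| = 450.7125 rpm)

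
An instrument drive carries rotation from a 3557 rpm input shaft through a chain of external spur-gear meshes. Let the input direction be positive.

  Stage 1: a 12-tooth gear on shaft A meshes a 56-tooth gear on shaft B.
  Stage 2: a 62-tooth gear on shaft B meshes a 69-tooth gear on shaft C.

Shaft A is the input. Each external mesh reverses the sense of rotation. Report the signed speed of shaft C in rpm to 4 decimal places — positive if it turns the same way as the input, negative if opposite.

+684.8882 rpm (same as input, |ω| = 684.8882 rpm)

Stage 1 [12T→56T]: ω = 3557.0000×12/56 = 762.2143 rpm, dir flips to −; running = −762.2143
Stage 2 [62T→69T]: ω = 762.2143×62/69 = 684.8882 rpm, dir flips to +; running = +684.8882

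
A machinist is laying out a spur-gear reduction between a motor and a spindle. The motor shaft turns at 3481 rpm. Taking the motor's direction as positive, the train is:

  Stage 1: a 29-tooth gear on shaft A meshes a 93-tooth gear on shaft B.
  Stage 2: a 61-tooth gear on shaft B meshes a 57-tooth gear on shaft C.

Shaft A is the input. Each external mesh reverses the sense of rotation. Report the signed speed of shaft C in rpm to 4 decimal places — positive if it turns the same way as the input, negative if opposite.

+1161.6467 rpm (same as input, |ω| = 1161.6467 rpm)

Stage 1 [29T→93T]: ω = 3481.0000×29/93 = 1085.4731 rpm, dir flips to −; running = −1085.4731
Stage 2 [61T→57T]: ω = 1085.4731×61/57 = 1161.6467 rpm, dir flips to +; running = +1161.6467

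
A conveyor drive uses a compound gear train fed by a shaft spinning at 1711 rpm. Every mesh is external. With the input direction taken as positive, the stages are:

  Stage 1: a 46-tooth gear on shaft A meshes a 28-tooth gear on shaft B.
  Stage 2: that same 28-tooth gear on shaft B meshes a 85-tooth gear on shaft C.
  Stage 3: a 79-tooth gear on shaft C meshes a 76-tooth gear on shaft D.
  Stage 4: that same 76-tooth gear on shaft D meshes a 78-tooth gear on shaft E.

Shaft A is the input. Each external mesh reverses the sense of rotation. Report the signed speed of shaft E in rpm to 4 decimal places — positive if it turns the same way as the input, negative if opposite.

Stage 1 [46T→28T]: ω = 1711.0000×46/28 = 2810.9286 rpm, dir flips to −; running = −2810.9286
Stage 2 [28T→85T]: ω = 2810.9286×28/85 = 925.9529 rpm, dir flips to +; running = +925.9529
Stage 3 [79T→76T]: ω = 925.9529×79/76 = 962.5037 rpm, dir flips to −; running = −962.5037
Stage 4 [76T→78T]: ω = 962.5037×76/78 = 937.8241 rpm, dir flips to +; running = +937.8241

+937.8241 rpm (same as input, |ω| = 937.8241 rpm)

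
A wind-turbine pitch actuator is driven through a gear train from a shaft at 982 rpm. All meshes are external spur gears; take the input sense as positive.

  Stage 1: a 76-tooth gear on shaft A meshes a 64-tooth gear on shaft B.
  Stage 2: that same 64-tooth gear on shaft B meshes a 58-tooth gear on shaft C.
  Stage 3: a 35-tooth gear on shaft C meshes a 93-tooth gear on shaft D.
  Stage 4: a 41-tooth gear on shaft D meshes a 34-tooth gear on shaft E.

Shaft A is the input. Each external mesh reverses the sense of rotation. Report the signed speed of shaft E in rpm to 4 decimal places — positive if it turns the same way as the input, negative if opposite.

+583.9654 rpm (same as input, |ω| = 583.9654 rpm)

Stage 1 [76T→64T]: ω = 982.0000×76/64 = 1166.1250 rpm, dir flips to −; running = −1166.1250
Stage 2 [64T→58T]: ω = 1166.1250×64/58 = 1286.7586 rpm, dir flips to +; running = +1286.7586
Stage 3 [35T→93T]: ω = 1286.7586×35/93 = 484.2640 rpm, dir flips to −; running = −484.2640
Stage 4 [41T→34T]: ω = 484.2640×41/34 = 583.9654 rpm, dir flips to +; running = +583.9654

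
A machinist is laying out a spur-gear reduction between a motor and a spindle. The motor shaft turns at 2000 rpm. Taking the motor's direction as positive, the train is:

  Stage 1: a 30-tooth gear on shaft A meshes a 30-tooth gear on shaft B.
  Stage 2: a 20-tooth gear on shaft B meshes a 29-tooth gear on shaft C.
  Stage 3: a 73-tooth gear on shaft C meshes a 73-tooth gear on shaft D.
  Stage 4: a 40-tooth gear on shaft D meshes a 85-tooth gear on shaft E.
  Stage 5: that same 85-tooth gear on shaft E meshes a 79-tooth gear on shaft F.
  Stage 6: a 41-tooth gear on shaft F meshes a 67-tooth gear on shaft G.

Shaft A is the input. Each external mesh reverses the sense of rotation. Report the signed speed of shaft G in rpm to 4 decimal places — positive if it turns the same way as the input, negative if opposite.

Stage 1 [30T→30T]: ω = 2000.0000×30/30 = 2000.0000 rpm, dir flips to −; running = −2000.0000
Stage 2 [20T→29T]: ω = 2000.0000×20/29 = 1379.3103 rpm, dir flips to +; running = +1379.3103
Stage 3 [73T→73T]: ω = 1379.3103×73/73 = 1379.3103 rpm, dir flips to −; running = −1379.3103
Stage 4 [40T→85T]: ω = 1379.3103×40/85 = 649.0872 rpm, dir flips to +; running = +649.0872
Stage 5 [85T→79T]: ω = 649.0872×85/79 = 698.3850 rpm, dir flips to −; running = −698.3850
Stage 6 [41T→67T]: ω = 698.3850×41/67 = 427.3699 rpm, dir flips to +; running = +427.3699

+427.3699 rpm (same as input, |ω| = 427.3699 rpm)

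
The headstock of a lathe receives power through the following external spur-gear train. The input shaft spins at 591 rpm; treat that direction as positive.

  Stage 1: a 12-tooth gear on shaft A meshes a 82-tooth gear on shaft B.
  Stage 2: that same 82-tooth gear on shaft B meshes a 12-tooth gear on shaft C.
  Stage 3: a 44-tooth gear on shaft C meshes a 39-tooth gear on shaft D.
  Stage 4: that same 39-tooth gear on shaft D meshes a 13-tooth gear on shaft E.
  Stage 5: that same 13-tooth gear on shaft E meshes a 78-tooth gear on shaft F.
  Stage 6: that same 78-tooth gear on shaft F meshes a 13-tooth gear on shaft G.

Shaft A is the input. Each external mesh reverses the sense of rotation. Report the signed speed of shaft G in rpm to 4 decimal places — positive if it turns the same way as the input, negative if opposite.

+2000.3077 rpm (same as input, |ω| = 2000.3077 rpm)

Stage 1 [12T→82T]: ω = 591.0000×12/82 = 86.4878 rpm, dir flips to −; running = −86.4878
Stage 2 [82T→12T]: ω = 86.4878×82/12 = 591.0000 rpm, dir flips to +; running = +591.0000
Stage 3 [44T→39T]: ω = 591.0000×44/39 = 666.7692 rpm, dir flips to −; running = −666.7692
Stage 4 [39T→13T]: ω = 666.7692×39/13 = 2000.3077 rpm, dir flips to +; running = +2000.3077
Stage 5 [13T→78T]: ω = 2000.3077×13/78 = 333.3846 rpm, dir flips to −; running = −333.3846
Stage 6 [78T→13T]: ω = 333.3846×78/13 = 2000.3077 rpm, dir flips to +; running = +2000.3077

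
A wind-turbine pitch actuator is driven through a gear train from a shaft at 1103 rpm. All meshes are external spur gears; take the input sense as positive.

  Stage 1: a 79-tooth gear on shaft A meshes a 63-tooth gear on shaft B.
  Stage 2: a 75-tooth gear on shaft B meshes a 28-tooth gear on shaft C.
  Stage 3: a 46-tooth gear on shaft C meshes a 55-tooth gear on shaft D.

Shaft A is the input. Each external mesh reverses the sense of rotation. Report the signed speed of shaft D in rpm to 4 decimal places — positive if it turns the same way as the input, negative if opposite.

-3098.5637 rpm (opposite to input, |ω| = 3098.5637 rpm)

Stage 1 [79T→63T]: ω = 1103.0000×79/63 = 1383.1270 rpm, dir flips to −; running = −1383.1270
Stage 2 [75T→28T]: ω = 1383.1270×75/28 = 3704.8044 rpm, dir flips to +; running = +3704.8044
Stage 3 [46T→55T]: ω = 3704.8044×46/55 = 3098.5637 rpm, dir flips to −; running = −3098.5637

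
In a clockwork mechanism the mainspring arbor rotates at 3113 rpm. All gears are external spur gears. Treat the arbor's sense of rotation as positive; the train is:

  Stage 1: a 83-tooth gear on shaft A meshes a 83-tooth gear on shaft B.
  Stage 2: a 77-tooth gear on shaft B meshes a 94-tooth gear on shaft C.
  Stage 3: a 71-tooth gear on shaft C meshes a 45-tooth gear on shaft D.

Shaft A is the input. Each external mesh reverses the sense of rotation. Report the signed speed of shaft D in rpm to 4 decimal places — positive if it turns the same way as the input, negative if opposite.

Stage 1 [83T→83T]: ω = 3113.0000×83/83 = 3113.0000 rpm, dir flips to −; running = −3113.0000
Stage 2 [77T→94T]: ω = 3113.0000×77/94 = 2550.0106 rpm, dir flips to +; running = +2550.0106
Stage 3 [71T→45T]: ω = 2550.0106×71/45 = 4023.3501 rpm, dir flips to −; running = −4023.3501

-4023.3501 rpm (opposite to input, |ω| = 4023.3501 rpm)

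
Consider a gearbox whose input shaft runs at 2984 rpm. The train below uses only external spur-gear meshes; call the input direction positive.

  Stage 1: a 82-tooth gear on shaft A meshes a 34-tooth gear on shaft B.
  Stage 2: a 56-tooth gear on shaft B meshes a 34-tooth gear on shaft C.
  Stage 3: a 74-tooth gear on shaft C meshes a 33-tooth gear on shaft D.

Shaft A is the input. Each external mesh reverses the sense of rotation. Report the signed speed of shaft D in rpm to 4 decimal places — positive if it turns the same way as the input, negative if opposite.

-26580.3469 rpm (opposite to input, |ω| = 26580.3469 rpm)

Stage 1 [82T→34T]: ω = 2984.0000×82/34 = 7196.7059 rpm, dir flips to −; running = −7196.7059
Stage 2 [56T→34T]: ω = 7196.7059×56/34 = 11853.3979 rpm, dir flips to +; running = +11853.3979
Stage 3 [74T→33T]: ω = 11853.3979×74/33 = 26580.3469 rpm, dir flips to −; running = −26580.3469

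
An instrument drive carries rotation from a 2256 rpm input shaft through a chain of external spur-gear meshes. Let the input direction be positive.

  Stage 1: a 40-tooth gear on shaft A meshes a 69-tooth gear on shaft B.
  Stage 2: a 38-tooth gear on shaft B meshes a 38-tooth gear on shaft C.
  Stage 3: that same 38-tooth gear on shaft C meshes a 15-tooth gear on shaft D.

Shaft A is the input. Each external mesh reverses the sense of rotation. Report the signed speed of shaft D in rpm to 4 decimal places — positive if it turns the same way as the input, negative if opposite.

Stage 1 [40T→69T]: ω = 2256.0000×40/69 = 1307.8261 rpm, dir flips to −; running = −1307.8261
Stage 2 [38T→38T]: ω = 1307.8261×38/38 = 1307.8261 rpm, dir flips to +; running = +1307.8261
Stage 3 [38T→15T]: ω = 1307.8261×38/15 = 3313.1594 rpm, dir flips to −; running = −3313.1594

-3313.1594 rpm (opposite to input, |ω| = 3313.1594 rpm)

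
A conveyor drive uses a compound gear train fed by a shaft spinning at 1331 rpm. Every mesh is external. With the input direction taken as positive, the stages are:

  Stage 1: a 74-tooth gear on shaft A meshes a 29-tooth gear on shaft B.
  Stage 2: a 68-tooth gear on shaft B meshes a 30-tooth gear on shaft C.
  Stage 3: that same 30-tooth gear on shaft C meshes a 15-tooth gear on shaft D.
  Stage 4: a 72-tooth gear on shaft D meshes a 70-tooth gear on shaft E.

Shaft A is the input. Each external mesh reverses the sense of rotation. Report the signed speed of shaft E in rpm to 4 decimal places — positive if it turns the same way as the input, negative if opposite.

+15836.6707 rpm (same as input, |ω| = 15836.6707 rpm)

Stage 1 [74T→29T]: ω = 1331.0000×74/29 = 3396.3448 rpm, dir flips to −; running = −3396.3448
Stage 2 [68T→30T]: ω = 3396.3448×68/30 = 7698.3816 rpm, dir flips to +; running = +7698.3816
Stage 3 [30T→15T]: ω = 7698.3816×30/15 = 15396.7632 rpm, dir flips to −; running = −15396.7632
Stage 4 [72T→70T]: ω = 15396.7632×72/70 = 15836.6707 rpm, dir flips to +; running = +15836.6707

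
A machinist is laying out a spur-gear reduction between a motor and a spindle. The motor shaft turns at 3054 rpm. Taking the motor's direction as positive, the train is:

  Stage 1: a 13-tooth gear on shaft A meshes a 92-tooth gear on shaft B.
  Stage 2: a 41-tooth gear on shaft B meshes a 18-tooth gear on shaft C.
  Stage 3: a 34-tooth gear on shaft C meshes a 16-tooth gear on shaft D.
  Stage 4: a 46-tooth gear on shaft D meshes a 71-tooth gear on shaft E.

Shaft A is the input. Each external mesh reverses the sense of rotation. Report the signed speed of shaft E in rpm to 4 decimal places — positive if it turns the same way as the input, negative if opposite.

Stage 1 [13T→92T]: ω = 3054.0000×13/92 = 431.5435 rpm, dir flips to −; running = −431.5435
Stage 2 [41T→18T]: ω = 431.5435×41/18 = 982.9601 rpm, dir flips to +; running = +982.9601
Stage 3 [34T→16T]: ω = 982.9601×34/16 = 2088.7903 rpm, dir flips to −; running = −2088.7903
Stage 4 [46T→71T]: ω = 2088.7903×46/71 = 1353.3008 rpm, dir flips to +; running = +1353.3008

+1353.3008 rpm (same as input, |ω| = 1353.3008 rpm)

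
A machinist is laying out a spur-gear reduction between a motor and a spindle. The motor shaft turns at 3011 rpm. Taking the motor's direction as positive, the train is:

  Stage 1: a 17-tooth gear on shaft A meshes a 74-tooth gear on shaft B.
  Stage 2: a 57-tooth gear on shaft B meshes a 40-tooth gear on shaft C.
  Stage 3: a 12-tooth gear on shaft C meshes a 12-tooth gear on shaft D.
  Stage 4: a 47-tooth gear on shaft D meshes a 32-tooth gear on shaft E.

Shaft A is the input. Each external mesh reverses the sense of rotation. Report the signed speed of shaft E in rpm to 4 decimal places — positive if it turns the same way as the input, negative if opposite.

Stage 1 [17T→74T]: ω = 3011.0000×17/74 = 691.7162 rpm, dir flips to −; running = −691.7162
Stage 2 [57T→40T]: ω = 691.7162×57/40 = 985.6956 rpm, dir flips to +; running = +985.6956
Stage 3 [12T→12T]: ω = 985.6956×12/12 = 985.6956 rpm, dir flips to −; running = −985.6956
Stage 4 [47T→32T]: ω = 985.6956×47/32 = 1447.7404 rpm, dir flips to +; running = +1447.7404

+1447.7404 rpm (same as input, |ω| = 1447.7404 rpm)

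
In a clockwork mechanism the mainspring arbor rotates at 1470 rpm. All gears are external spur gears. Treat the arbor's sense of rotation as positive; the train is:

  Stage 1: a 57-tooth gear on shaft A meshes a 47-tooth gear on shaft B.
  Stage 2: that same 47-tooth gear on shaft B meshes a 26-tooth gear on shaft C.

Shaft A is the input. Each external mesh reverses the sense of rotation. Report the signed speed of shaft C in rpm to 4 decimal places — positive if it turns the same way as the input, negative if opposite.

Stage 1 [57T→47T]: ω = 1470.0000×57/47 = 1782.7660 rpm, dir flips to −; running = −1782.7660
Stage 2 [47T→26T]: ω = 1782.7660×47/26 = 3222.6923 rpm, dir flips to +; running = +3222.6923

+3222.6923 rpm (same as input, |ω| = 3222.6923 rpm)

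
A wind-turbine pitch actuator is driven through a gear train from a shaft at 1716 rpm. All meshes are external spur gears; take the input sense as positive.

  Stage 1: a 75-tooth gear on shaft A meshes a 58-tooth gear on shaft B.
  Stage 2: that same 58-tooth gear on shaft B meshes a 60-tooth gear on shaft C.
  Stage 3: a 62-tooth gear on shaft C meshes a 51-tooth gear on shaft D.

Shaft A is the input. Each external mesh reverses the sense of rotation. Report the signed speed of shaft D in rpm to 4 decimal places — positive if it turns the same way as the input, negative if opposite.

Stage 1 [75T→58T]: ω = 1716.0000×75/58 = 2218.9655 rpm, dir flips to −; running = −2218.9655
Stage 2 [58T→60T]: ω = 2218.9655×58/60 = 2145.0000 rpm, dir flips to +; running = +2145.0000
Stage 3 [62T→51T]: ω = 2145.0000×62/51 = 2607.6471 rpm, dir flips to −; running = −2607.6471

-2607.6471 rpm (opposite to input, |ω| = 2607.6471 rpm)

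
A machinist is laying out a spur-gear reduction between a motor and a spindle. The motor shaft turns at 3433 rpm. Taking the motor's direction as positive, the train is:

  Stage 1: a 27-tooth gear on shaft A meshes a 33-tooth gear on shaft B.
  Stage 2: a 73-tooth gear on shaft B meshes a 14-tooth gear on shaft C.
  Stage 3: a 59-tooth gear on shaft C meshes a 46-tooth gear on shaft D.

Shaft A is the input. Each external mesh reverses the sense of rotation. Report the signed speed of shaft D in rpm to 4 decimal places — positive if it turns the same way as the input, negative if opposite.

Stage 1 [27T→33T]: ω = 3433.0000×27/33 = 2808.8182 rpm, dir flips to −; running = −2808.8182
Stage 2 [73T→14T]: ω = 2808.8182×73/14 = 14645.9805 rpm, dir flips to +; running = +14645.9805
Stage 3 [59T→46T]: ω = 14645.9805×59/46 = 18785.0620 rpm, dir flips to −; running = −18785.0620

-18785.0620 rpm (opposite to input, |ω| = 18785.0620 rpm)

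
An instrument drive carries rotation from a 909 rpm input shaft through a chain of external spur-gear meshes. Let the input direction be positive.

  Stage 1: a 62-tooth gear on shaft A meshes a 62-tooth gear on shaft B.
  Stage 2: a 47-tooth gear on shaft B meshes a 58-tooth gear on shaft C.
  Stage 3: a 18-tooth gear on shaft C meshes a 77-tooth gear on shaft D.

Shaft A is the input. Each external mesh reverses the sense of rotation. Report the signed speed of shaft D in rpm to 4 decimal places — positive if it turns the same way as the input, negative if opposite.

Stage 1 [62T→62T]: ω = 909.0000×62/62 = 909.0000 rpm, dir flips to −; running = −909.0000
Stage 2 [47T→58T]: ω = 909.0000×47/58 = 736.6034 rpm, dir flips to +; running = +736.6034
Stage 3 [18T→77T]: ω = 736.6034×18/77 = 172.1930 rpm, dir flips to −; running = −172.1930

-172.1930 rpm (opposite to input, |ω| = 172.1930 rpm)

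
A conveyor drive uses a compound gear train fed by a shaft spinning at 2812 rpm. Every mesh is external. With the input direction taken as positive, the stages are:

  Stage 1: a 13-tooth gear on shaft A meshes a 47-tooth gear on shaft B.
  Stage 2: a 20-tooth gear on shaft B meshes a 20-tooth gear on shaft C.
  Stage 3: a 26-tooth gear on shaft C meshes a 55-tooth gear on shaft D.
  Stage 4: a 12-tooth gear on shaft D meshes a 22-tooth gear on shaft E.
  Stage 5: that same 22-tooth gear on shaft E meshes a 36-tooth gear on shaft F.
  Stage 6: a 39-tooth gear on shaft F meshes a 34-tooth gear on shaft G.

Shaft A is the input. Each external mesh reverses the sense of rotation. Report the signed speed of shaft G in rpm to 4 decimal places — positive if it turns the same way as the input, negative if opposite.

+140.5840 rpm (same as input, |ω| = 140.5840 rpm)

Stage 1 [13T→47T]: ω = 2812.0000×13/47 = 777.7872 rpm, dir flips to −; running = −777.7872
Stage 2 [20T→20T]: ω = 777.7872×20/20 = 777.7872 rpm, dir flips to +; running = +777.7872
Stage 3 [26T→55T]: ω = 777.7872×26/55 = 367.6812 rpm, dir flips to −; running = −367.6812
Stage 4 [12T→22T]: ω = 367.6812×12/22 = 200.5534 rpm, dir flips to +; running = +200.5534
Stage 5 [22T→36T]: ω = 200.5534×22/36 = 122.5604 rpm, dir flips to −; running = −122.5604
Stage 6 [39T→34T]: ω = 122.5604×39/34 = 140.5840 rpm, dir flips to +; running = +140.5840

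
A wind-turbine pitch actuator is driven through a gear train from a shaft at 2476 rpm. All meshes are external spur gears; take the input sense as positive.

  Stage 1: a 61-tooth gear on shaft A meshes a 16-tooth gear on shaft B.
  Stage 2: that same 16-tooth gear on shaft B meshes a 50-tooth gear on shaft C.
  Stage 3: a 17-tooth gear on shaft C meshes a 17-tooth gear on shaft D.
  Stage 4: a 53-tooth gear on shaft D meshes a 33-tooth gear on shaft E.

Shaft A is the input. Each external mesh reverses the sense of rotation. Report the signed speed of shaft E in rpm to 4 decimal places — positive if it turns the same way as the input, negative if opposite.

+4851.4594 rpm (same as input, |ω| = 4851.4594 rpm)

Stage 1 [61T→16T]: ω = 2476.0000×61/16 = 9439.7500 rpm, dir flips to −; running = −9439.7500
Stage 2 [16T→50T]: ω = 9439.7500×16/50 = 3020.7200 rpm, dir flips to +; running = +3020.7200
Stage 3 [17T→17T]: ω = 3020.7200×17/17 = 3020.7200 rpm, dir flips to −; running = −3020.7200
Stage 4 [53T→33T]: ω = 3020.7200×53/33 = 4851.4594 rpm, dir flips to +; running = +4851.4594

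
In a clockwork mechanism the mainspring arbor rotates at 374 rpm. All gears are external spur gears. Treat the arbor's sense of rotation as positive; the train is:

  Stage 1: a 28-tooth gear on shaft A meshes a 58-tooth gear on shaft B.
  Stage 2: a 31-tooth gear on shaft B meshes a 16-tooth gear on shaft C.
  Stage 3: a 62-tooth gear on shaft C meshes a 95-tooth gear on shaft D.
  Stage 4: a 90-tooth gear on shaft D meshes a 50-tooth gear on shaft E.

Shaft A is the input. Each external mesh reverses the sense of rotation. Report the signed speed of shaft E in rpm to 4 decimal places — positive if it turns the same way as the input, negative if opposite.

+410.9452 rpm (same as input, |ω| = 410.9452 rpm)

Stage 1 [28T→58T]: ω = 374.0000×28/58 = 180.5517 rpm, dir flips to −; running = −180.5517
Stage 2 [31T→16T]: ω = 180.5517×31/16 = 349.8190 rpm, dir flips to +; running = +349.8190
Stage 3 [62T→95T]: ω = 349.8190×62/95 = 228.3029 rpm, dir flips to −; running = −228.3029
Stage 4 [90T→50T]: ω = 228.3029×90/50 = 410.9452 rpm, dir flips to +; running = +410.9452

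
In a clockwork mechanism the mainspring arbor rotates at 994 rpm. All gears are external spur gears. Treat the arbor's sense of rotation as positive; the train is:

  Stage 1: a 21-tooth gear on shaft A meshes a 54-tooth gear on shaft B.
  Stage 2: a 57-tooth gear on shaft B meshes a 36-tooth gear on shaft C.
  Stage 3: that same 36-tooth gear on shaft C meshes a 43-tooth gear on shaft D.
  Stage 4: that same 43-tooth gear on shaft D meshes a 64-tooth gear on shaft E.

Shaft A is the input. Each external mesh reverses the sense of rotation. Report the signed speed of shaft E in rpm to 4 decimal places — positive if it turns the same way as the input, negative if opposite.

+344.2760 rpm (same as input, |ω| = 344.2760 rpm)

Stage 1 [21T→54T]: ω = 994.0000×21/54 = 386.5556 rpm, dir flips to −; running = −386.5556
Stage 2 [57T→36T]: ω = 386.5556×57/36 = 612.0463 rpm, dir flips to +; running = +612.0463
Stage 3 [36T→43T]: ω = 612.0463×36/43 = 512.4109 rpm, dir flips to −; running = −512.4109
Stage 4 [43T→64T]: ω = 512.4109×43/64 = 344.2760 rpm, dir flips to +; running = +344.2760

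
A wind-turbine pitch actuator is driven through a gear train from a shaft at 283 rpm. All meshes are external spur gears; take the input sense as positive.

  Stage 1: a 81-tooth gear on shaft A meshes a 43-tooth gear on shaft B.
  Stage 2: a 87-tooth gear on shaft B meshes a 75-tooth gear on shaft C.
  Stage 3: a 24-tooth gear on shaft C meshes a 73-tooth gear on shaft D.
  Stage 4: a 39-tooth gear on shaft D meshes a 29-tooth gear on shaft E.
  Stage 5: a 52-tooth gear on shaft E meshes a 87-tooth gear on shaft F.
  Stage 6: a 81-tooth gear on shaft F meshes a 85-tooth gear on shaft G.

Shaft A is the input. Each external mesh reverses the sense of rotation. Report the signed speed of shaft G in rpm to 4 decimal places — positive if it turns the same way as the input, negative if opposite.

+155.7278 rpm (same as input, |ω| = 155.7278 rpm)

Stage 1 [81T→43T]: ω = 283.0000×81/43 = 533.0930 rpm, dir flips to −; running = −533.0930
Stage 2 [87T→75T]: ω = 533.0930×87/75 = 618.3879 rpm, dir flips to +; running = +618.3879
Stage 3 [24T→73T]: ω = 618.3879×24/73 = 203.3056 rpm, dir flips to −; running = −203.3056
Stage 4 [39T→29T]: ω = 203.3056×39/29 = 273.4110 rpm, dir flips to +; running = +273.4110
Stage 5 [52T→87T]: ω = 273.4110×52/87 = 163.4181 rpm, dir flips to −; running = −163.4181
Stage 6 [81T→85T]: ω = 163.4181×81/85 = 155.7278 rpm, dir flips to +; running = +155.7278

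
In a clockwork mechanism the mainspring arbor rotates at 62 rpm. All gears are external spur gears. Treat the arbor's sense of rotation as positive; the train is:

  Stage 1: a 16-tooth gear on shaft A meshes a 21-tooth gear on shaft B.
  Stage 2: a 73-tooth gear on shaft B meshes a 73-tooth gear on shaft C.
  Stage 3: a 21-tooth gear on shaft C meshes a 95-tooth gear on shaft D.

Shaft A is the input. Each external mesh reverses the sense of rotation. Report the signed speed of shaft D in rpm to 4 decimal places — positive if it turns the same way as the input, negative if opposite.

-10.4421 rpm (opposite to input, |ω| = 10.4421 rpm)

Stage 1 [16T→21T]: ω = 62.0000×16/21 = 47.2381 rpm, dir flips to −; running = −47.2381
Stage 2 [73T→73T]: ω = 47.2381×73/73 = 47.2381 rpm, dir flips to +; running = +47.2381
Stage 3 [21T→95T]: ω = 47.2381×21/95 = 10.4421 rpm, dir flips to −; running = −10.4421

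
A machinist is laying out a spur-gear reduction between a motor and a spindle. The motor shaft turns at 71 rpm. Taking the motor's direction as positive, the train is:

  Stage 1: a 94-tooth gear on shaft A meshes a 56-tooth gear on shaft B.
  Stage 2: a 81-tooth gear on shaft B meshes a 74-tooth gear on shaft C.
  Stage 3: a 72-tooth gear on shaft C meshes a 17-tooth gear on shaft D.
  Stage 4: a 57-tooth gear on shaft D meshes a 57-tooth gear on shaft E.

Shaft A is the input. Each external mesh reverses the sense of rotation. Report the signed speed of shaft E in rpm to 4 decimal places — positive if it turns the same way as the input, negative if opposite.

+552.5035 rpm (same as input, |ω| = 552.5035 rpm)

Stage 1 [94T→56T]: ω = 71.0000×94/56 = 119.1786 rpm, dir flips to −; running = −119.1786
Stage 2 [81T→74T]: ω = 119.1786×81/74 = 130.4522 rpm, dir flips to +; running = +130.4522
Stage 3 [72T→17T]: ω = 130.4522×72/17 = 552.5035 rpm, dir flips to −; running = −552.5035
Stage 4 [57T→57T]: ω = 552.5035×57/57 = 552.5035 rpm, dir flips to +; running = +552.5035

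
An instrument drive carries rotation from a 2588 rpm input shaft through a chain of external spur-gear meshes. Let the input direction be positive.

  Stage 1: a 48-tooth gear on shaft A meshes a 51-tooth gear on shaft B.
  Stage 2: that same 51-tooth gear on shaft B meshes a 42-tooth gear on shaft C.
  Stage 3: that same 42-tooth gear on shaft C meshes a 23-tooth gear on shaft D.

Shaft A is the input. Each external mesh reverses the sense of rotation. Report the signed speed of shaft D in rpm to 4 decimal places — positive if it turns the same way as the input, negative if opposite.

Stage 1 [48T→51T]: ω = 2588.0000×48/51 = 2435.7647 rpm, dir flips to −; running = −2435.7647
Stage 2 [51T→42T]: ω = 2435.7647×51/42 = 2957.7143 rpm, dir flips to +; running = +2957.7143
Stage 3 [42T→23T]: ω = 2957.7143×42/23 = 5401.0435 rpm, dir flips to −; running = −5401.0435

-5401.0435 rpm (opposite to input, |ω| = 5401.0435 rpm)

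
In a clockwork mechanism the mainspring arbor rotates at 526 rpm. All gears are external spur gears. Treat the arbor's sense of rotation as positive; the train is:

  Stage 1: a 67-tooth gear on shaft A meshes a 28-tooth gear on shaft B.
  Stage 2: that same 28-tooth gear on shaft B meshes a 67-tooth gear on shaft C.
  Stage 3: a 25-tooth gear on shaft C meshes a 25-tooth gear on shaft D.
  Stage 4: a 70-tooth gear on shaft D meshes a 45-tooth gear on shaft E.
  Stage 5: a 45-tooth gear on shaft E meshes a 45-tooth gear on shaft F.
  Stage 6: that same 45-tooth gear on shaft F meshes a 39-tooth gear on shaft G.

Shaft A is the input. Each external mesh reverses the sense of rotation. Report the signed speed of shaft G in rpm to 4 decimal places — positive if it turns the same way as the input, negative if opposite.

+944.1026 rpm (same as input, |ω| = 944.1026 rpm)

Stage 1 [67T→28T]: ω = 526.0000×67/28 = 1258.6429 rpm, dir flips to −; running = −1258.6429
Stage 2 [28T→67T]: ω = 1258.6429×28/67 = 526.0000 rpm, dir flips to +; running = +526.0000
Stage 3 [25T→25T]: ω = 526.0000×25/25 = 526.0000 rpm, dir flips to −; running = −526.0000
Stage 4 [70T→45T]: ω = 526.0000×70/45 = 818.2222 rpm, dir flips to +; running = +818.2222
Stage 5 [45T→45T]: ω = 818.2222×45/45 = 818.2222 rpm, dir flips to −; running = −818.2222
Stage 6 [45T→39T]: ω = 818.2222×45/39 = 944.1026 rpm, dir flips to +; running = +944.1026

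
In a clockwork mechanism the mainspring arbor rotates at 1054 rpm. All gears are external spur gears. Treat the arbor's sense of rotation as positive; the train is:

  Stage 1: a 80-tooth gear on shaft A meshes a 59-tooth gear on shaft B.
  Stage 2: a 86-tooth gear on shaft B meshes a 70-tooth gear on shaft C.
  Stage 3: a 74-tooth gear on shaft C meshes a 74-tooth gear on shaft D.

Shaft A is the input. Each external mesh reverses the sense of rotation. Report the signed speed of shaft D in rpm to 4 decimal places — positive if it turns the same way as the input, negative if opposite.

Stage 1 [80T→59T]: ω = 1054.0000×80/59 = 1429.1525 rpm, dir flips to −; running = −1429.1525
Stage 2 [86T→70T]: ω = 1429.1525×86/70 = 1755.8160 rpm, dir flips to +; running = +1755.8160
Stage 3 [74T→74T]: ω = 1755.8160×74/74 = 1755.8160 rpm, dir flips to −; running = −1755.8160

-1755.8160 rpm (opposite to input, |ω| = 1755.8160 rpm)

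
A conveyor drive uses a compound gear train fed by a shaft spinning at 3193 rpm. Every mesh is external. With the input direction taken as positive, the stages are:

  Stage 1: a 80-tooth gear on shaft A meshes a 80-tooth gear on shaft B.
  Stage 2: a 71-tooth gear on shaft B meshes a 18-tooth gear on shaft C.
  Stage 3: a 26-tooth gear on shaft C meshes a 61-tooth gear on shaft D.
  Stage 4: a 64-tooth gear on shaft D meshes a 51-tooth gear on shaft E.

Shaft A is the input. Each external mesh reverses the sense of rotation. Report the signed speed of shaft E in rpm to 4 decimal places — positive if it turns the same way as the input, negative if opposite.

Stage 1 [80T→80T]: ω = 3193.0000×80/80 = 3193.0000 rpm, dir flips to −; running = −3193.0000
Stage 2 [71T→18T]: ω = 3193.0000×71/18 = 12594.6111 rpm, dir flips to +; running = +12594.6111
Stage 3 [26T→61T]: ω = 12594.6111×26/61 = 5368.1949 rpm, dir flips to −; running = −5368.1949
Stage 4 [64T→51T]: ω = 5368.1949×64/51 = 6736.5583 rpm, dir flips to +; running = +6736.5583

+6736.5583 rpm (same as input, |ω| = 6736.5583 rpm)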